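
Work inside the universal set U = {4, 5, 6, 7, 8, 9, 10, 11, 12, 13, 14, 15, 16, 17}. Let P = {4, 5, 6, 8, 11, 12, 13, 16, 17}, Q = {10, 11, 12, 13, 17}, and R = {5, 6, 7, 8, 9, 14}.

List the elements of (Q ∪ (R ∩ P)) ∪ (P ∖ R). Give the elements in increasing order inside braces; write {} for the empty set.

R ∩ P = {5, 6, 8}
Q ∪ (R ∩ P) = {5, 6, 8, 10, 11, 12, 13, 17}
P ∖ R = {4, 11, 12, 13, 16, 17}
(Q ∪ (R ∩ P)) ∪ (P ∖ R) = {4, 5, 6, 8, 10, 11, 12, 13, 16, 17}

{4, 5, 6, 8, 10, 11, 12, 13, 16, 17}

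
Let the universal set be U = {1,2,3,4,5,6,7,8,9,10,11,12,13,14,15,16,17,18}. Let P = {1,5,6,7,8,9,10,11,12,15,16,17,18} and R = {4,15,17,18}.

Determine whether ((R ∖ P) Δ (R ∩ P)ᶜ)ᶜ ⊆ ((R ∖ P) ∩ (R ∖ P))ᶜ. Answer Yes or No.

R ∖ P = {4}
R ∩ P = {15,17,18}
(R ∩ P)ᶜ = {1,2,3,4,5,6,7,8,9,10,11,12,13,14,16}
(R ∖ P) Δ (R ∩ P)ᶜ = {1,2,3,5,6,7,8,9,10,11,12,13,14,16}
((R ∖ P) Δ (R ∩ P)ᶜ)ᶜ = {4,15,17,18}
(R ∖ P) ∩ (R ∖ P) = {4}
((R ∖ P) ∩ (R ∖ P))ᶜ = {1,2,3,5,6,7,8,9,10,11,12,13,14,15,16,17,18}
4 ∈ ((R ∖ P) Δ (R ∩ P)ᶜ)ᶜ but 4 ∉ ((R ∖ P) ∩ (R ∖ P))ᶜ, so the inclusion fails.

No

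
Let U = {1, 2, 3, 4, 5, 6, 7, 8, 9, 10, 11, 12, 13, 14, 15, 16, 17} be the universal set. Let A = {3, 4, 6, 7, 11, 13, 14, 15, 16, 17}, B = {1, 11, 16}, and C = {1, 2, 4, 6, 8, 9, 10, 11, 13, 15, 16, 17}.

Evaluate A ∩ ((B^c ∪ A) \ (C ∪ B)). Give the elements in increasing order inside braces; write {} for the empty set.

{3, 7, 14}

B^c = {2, 3, 4, 5, 6, 7, 8, 9, 10, 12, 13, 14, 15, 17}
B^c ∪ A = {2, 3, 4, 5, 6, 7, 8, 9, 10, 11, 12, 13, 14, 15, 16, 17}
C ∪ B = {1, 2, 4, 6, 8, 9, 10, 11, 13, 15, 16, 17}
(B^c ∪ A) \ (C ∪ B) = {3, 5, 7, 12, 14}
A ∩ ((B^c ∪ A) \ (C ∪ B)) = {3, 7, 14}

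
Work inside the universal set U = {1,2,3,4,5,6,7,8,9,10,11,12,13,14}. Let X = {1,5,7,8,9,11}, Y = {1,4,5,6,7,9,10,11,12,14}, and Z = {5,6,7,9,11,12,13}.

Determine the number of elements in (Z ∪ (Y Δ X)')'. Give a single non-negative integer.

4

Y Δ X = {4,6,8,10,12,14}
(Y Δ X)' = {1,2,3,5,7,9,11,13}
Z ∪ (Y Δ X)' = {1,2,3,5,6,7,9,11,12,13}
(Z ∪ (Y Δ X)')' = {4,8,10,14}
|(Z ∪ (Y Δ X)')'| = 4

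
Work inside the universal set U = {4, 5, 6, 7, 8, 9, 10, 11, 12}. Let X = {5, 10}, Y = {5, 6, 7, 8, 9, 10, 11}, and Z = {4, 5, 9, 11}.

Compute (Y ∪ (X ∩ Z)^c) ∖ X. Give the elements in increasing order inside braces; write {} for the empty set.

{4, 6, 7, 8, 9, 11, 12}

X ∩ Z = {5}
(X ∩ Z)^c = {4, 6, 7, 8, 9, 10, 11, 12}
Y ∪ (X ∩ Z)^c = {4, 5, 6, 7, 8, 9, 10, 11, 12}
(Y ∪ (X ∩ Z)^c) ∖ X = {4, 6, 7, 8, 9, 11, 12}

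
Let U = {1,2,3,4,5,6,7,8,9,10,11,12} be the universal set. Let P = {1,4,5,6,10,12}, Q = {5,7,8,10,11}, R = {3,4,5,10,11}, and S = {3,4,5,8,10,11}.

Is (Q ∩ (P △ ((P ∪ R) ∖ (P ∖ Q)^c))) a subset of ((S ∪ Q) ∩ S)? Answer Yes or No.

Yes

P ∪ R = {1,3,4,5,6,10,11,12}
P ∖ Q = {1,4,6,12}
(P ∖ Q)^c = {2,3,5,7,8,9,10,11}
(P ∪ R) ∖ (P ∖ Q)^c = {1,4,6,12}
P △ ((P ∪ R) ∖ (P ∖ Q)^c) = {5,10}
Q ∩ (P △ ((P ∪ R) ∖ (P ∖ Q)^c)) = {5,10}
S ∪ Q = {3,4,5,7,8,10,11}
(S ∪ Q) ∩ S = {3,4,5,8,10,11}
Every element of {5,10} is in {3,4,5,8,10,11}, so Q ∩ (P △ ((P ∪ R) ∖ (P ∖ Q)^c)) ⊆ (S ∪ Q) ∩ S.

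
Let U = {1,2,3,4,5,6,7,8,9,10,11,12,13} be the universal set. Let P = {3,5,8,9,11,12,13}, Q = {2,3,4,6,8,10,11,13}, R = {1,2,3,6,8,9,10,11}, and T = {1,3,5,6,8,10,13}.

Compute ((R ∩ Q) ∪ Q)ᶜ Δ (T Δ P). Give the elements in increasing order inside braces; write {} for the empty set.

R ∩ Q = {2,3,6,8,10,11}
(R ∩ Q) ∪ Q = {2,3,4,6,8,10,11,13}
((R ∩ Q) ∪ Q)ᶜ = {1,5,7,9,12}
T Δ P = {1,6,9,10,11,12}
((R ∩ Q) ∪ Q)ᶜ Δ (T Δ P) = {5,6,7,10,11}

{5,6,7,10,11}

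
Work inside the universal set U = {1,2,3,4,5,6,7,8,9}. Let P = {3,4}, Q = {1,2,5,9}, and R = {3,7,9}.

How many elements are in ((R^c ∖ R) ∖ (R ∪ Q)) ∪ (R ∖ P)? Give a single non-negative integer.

5

R^c = {1,2,4,5,6,8}
R^c ∖ R = {1,2,4,5,6,8}
R ∪ Q = {1,2,3,5,7,9}
(R^c ∖ R) ∖ (R ∪ Q) = {4,6,8}
R ∖ P = {7,9}
((R^c ∖ R) ∖ (R ∪ Q)) ∪ (R ∖ P) = {4,6,7,8,9}
|((R^c ∖ R) ∖ (R ∪ Q)) ∪ (R ∖ P)| = 5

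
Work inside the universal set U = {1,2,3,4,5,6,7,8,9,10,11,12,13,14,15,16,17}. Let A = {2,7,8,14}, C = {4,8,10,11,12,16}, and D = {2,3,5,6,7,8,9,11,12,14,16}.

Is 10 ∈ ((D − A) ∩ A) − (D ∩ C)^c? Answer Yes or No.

No

10 ∉ D and 10 ∉ A, so 10 ∉ D − A
10 ∉ (D − A) and 10 ∉ A, so 10 ∉ (D − A) ∩ A
10 ∉ D and 10 ∈ C, so 10 ∉ D ∩ C
10 ∈ (D ∩ C)^c since 10 ∉ (D ∩ C)
10 ∉ ((D − A) ∩ A) and 10 ∈ (D ∩ C)^c, so 10 ∉ ((D − A) ∩ A) − (D ∩ C)^c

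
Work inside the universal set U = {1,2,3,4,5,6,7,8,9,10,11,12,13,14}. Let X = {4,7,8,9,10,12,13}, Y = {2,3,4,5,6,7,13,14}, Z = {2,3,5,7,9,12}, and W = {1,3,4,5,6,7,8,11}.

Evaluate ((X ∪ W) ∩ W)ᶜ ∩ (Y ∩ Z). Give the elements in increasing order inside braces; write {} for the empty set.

X ∪ W = {1,3,4,5,6,7,8,9,10,11,12,13}
(X ∪ W) ∩ W = {1,3,4,5,6,7,8,11}
((X ∪ W) ∩ W)ᶜ = {2,9,10,12,13,14}
Y ∩ Z = {2,3,5,7}
((X ∪ W) ∩ W)ᶜ ∩ (Y ∩ Z) = {2}

{2}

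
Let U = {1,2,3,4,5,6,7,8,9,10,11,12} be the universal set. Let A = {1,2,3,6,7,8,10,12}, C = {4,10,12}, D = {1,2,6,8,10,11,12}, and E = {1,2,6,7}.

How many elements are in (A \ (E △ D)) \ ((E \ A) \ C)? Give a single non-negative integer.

4

E △ D = {7,8,10,11,12}
A \ (E △ D) = {1,2,3,6}
E \ A = {}
(E \ A) \ C = {}
(A \ (E △ D)) \ ((E \ A) \ C) = {1,2,3,6}
|(A \ (E △ D)) \ ((E \ A) \ C)| = 4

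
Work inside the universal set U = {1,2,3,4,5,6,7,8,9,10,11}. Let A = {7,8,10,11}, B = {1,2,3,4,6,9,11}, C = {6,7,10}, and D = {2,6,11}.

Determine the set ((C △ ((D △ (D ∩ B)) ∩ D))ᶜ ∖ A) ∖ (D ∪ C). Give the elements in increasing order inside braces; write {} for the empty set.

{1,3,4,5,9}

D ∩ B = {2,6,11}
D △ (D ∩ B) = {}
(D △ (D ∩ B)) ∩ D = {}
C △ ((D △ (D ∩ B)) ∩ D) = {6,7,10}
(C △ ((D △ (D ∩ B)) ∩ D))ᶜ = {1,2,3,4,5,8,9,11}
(C △ ((D △ (D ∩ B)) ∩ D))ᶜ ∖ A = {1,2,3,4,5,9}
D ∪ C = {2,6,7,10,11}
((C △ ((D △ (D ∩ B)) ∩ D))ᶜ ∖ A) ∖ (D ∪ C) = {1,3,4,5,9}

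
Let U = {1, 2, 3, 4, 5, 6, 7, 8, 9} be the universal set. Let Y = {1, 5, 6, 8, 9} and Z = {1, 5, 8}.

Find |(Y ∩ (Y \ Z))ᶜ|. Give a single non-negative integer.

7

Y \ Z = {6, 9}
Y ∩ (Y \ Z) = {6, 9}
(Y ∩ (Y \ Z))ᶜ = {1, 2, 3, 4, 5, 7, 8}
|(Y ∩ (Y \ Z))ᶜ| = 7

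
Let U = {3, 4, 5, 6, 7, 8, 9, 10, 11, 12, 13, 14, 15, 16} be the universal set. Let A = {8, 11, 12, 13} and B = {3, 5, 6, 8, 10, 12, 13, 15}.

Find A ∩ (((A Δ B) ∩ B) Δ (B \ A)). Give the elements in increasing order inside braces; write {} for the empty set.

{}

A Δ B = {3, 5, 6, 10, 11, 15}
(A Δ B) ∩ B = {3, 5, 6, 10, 15}
B \ A = {3, 5, 6, 10, 15}
((A Δ B) ∩ B) Δ (B \ A) = {}
A ∩ (((A Δ B) ∩ B) Δ (B \ A)) = {}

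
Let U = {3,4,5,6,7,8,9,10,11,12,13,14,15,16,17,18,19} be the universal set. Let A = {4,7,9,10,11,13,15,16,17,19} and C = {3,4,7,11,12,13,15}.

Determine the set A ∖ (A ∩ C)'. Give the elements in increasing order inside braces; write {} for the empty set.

A ∩ C = {4,7,11,13,15}
(A ∩ C)' = {3,5,6,8,9,10,12,14,16,17,18,19}
A ∖ (A ∩ C)' = {4,7,11,13,15}

{4,7,11,13,15}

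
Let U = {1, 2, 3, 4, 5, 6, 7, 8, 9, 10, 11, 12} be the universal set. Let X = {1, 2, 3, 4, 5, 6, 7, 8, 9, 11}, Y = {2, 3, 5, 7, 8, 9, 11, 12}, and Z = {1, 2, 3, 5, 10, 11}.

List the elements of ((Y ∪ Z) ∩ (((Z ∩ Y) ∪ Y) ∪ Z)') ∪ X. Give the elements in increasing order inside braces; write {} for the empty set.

Y ∪ Z = {1, 2, 3, 5, 7, 8, 9, 10, 11, 12}
Z ∩ Y = {2, 3, 5, 11}
(Z ∩ Y) ∪ Y = {2, 3, 5, 7, 8, 9, 11, 12}
((Z ∩ Y) ∪ Y) ∪ Z = {1, 2, 3, 5, 7, 8, 9, 10, 11, 12}
(((Z ∩ Y) ∪ Y) ∪ Z)' = {4, 6}
(Y ∪ Z) ∩ (((Z ∩ Y) ∪ Y) ∪ Z)' = {}
((Y ∪ Z) ∩ (((Z ∩ Y) ∪ Y) ∪ Z)') ∪ X = {1, 2, 3, 4, 5, 6, 7, 8, 9, 11}

{1, 2, 3, 4, 5, 6, 7, 8, 9, 11}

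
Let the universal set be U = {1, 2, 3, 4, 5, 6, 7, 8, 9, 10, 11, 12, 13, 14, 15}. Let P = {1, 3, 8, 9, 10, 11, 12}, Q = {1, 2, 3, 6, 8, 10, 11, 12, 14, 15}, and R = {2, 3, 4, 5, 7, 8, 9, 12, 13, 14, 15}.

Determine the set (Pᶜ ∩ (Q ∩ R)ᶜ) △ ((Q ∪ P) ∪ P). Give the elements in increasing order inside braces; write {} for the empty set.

Pᶜ = {2, 4, 5, 6, 7, 13, 14, 15}
Q ∩ R = {2, 3, 8, 12, 14, 15}
(Q ∩ R)ᶜ = {1, 4, 5, 6, 7, 9, 10, 11, 13}
Pᶜ ∩ (Q ∩ R)ᶜ = {4, 5, 6, 7, 13}
Q ∪ P = {1, 2, 3, 6, 8, 9, 10, 11, 12, 14, 15}
(Q ∪ P) ∪ P = {1, 2, 3, 6, 8, 9, 10, 11, 12, 14, 15}
(Pᶜ ∩ (Q ∩ R)ᶜ) △ ((Q ∪ P) ∪ P) = {1, 2, 3, 4, 5, 7, 8, 9, 10, 11, 12, 13, 14, 15}

{1, 2, 3, 4, 5, 7, 8, 9, 10, 11, 12, 13, 14, 15}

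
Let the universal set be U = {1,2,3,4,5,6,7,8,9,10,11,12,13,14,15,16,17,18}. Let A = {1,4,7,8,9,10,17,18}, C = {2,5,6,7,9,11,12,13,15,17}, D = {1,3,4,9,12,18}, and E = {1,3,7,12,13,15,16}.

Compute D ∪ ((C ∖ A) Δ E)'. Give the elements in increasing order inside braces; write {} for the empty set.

{1,3,4,8,9,10,12,13,14,15,17,18}

C ∖ A = {2,5,6,11,12,13,15}
(C ∖ A) Δ E = {1,2,3,5,6,7,11,16}
((C ∖ A) Δ E)' = {4,8,9,10,12,13,14,15,17,18}
D ∪ ((C ∖ A) Δ E)' = {1,3,4,8,9,10,12,13,14,15,17,18}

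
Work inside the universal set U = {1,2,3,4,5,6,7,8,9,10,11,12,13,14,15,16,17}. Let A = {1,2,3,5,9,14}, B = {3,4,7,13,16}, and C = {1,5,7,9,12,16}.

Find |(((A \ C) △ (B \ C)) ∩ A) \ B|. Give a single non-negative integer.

2

A \ C = {2,3,14}
B \ C = {3,4,13}
(A \ C) △ (B \ C) = {2,4,13,14}
((A \ C) △ (B \ C)) ∩ A = {2,14}
(((A \ C) △ (B \ C)) ∩ A) \ B = {2,14}
|(((A \ C) △ (B \ C)) ∩ A) \ B| = 2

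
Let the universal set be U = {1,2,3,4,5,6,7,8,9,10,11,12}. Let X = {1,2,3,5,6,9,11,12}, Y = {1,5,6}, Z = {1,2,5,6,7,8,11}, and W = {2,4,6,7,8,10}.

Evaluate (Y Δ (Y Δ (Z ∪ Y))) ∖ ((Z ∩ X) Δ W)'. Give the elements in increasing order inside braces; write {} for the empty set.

{1,5,7,8,11}

Z ∪ Y = {1,2,5,6,7,8,11}
Y Δ (Z ∪ Y) = {2,7,8,11}
Y Δ (Y Δ (Z ∪ Y)) = {1,2,5,6,7,8,11}
Z ∩ X = {1,2,5,6,11}
(Z ∩ X) Δ W = {1,4,5,7,8,10,11}
((Z ∩ X) Δ W)' = {2,3,6,9,12}
(Y Δ (Y Δ (Z ∪ Y))) ∖ ((Z ∩ X) Δ W)' = {1,5,7,8,11}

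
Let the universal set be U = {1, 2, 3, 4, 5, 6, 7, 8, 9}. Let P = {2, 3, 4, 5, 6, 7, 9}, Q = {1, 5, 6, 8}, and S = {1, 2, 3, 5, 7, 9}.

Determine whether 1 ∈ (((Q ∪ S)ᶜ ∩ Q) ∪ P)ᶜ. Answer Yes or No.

1 ∈ Q and 1 ∈ S, so 1 ∈ Q ∪ S
1 ∉ (Q ∪ S)ᶜ since 1 ∈ (Q ∪ S)
1 ∉ (Q ∪ S)ᶜ and 1 ∈ Q, so 1 ∉ (Q ∪ S)ᶜ ∩ Q
1 ∉ ((Q ∪ S)ᶜ ∩ Q) and 1 ∉ P, so 1 ∉ ((Q ∪ S)ᶜ ∩ Q) ∪ P
1 ∈ (((Q ∪ S)ᶜ ∩ Q) ∪ P)ᶜ since 1 ∉ (((Q ∪ S)ᶜ ∩ Q) ∪ P)

Yes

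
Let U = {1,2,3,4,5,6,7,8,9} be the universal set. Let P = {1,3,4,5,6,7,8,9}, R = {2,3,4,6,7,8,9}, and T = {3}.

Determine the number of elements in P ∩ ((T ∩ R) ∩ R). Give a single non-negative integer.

T ∩ R = {3}
(T ∩ R) ∩ R = {3}
P ∩ ((T ∩ R) ∩ R) = {3}
|P ∩ ((T ∩ R) ∩ R)| = 1

1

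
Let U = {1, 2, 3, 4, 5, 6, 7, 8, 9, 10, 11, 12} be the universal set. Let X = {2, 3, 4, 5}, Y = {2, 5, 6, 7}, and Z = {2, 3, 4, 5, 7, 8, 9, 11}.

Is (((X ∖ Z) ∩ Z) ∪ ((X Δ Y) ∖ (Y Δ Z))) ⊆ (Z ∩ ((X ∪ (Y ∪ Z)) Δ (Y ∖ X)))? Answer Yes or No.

X ∖ Z = {}
(X ∖ Z) ∩ Z = {}
X Δ Y = {3, 4, 6, 7}
Y Δ Z = {3, 4, 6, 8, 9, 11}
(X Δ Y) ∖ (Y Δ Z) = {7}
((X ∖ Z) ∩ Z) ∪ ((X Δ Y) ∖ (Y Δ Z)) = {7}
Y ∪ Z = {2, 3, 4, 5, 6, 7, 8, 9, 11}
X ∪ (Y ∪ Z) = {2, 3, 4, 5, 6, 7, 8, 9, 11}
Y ∖ X = {6, 7}
(X ∪ (Y ∪ Z)) Δ (Y ∖ X) = {2, 3, 4, 5, 8, 9, 11}
Z ∩ ((X ∪ (Y ∪ Z)) Δ (Y ∖ X)) = {2, 3, 4, 5, 8, 9, 11}
7 ∈ ((X ∖ Z) ∩ Z) ∪ ((X Δ Y) ∖ (Y Δ Z)) but 7 ∉ Z ∩ ((X ∪ (Y ∪ Z)) Δ (Y ∖ X)), so the inclusion fails.

No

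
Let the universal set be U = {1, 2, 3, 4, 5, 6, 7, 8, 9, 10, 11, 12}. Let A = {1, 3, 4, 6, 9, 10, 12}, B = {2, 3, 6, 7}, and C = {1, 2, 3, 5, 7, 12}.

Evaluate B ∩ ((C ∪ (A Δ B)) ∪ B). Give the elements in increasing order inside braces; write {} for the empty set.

{2, 3, 6, 7}

A Δ B = {1, 2, 4, 7, 9, 10, 12}
C ∪ (A Δ B) = {1, 2, 3, 4, 5, 7, 9, 10, 12}
(C ∪ (A Δ B)) ∪ B = {1, 2, 3, 4, 5, 6, 7, 9, 10, 12}
B ∩ ((C ∪ (A Δ B)) ∪ B) = {2, 3, 6, 7}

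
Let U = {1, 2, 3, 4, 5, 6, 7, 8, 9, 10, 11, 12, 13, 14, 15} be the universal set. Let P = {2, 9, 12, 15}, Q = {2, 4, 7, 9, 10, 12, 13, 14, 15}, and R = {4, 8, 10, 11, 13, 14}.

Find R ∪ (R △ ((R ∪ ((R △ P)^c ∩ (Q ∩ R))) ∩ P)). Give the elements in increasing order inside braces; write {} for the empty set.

{4, 8, 10, 11, 13, 14}

R △ P = {2, 4, 8, 9, 10, 11, 12, 13, 14, 15}
(R △ P)^c = {1, 3, 5, 6, 7}
Q ∩ R = {4, 10, 13, 14}
(R △ P)^c ∩ (Q ∩ R) = {}
R ∪ ((R △ P)^c ∩ (Q ∩ R)) = {4, 8, 10, 11, 13, 14}
(R ∪ ((R △ P)^c ∩ (Q ∩ R))) ∩ P = {}
R △ ((R ∪ ((R △ P)^c ∩ (Q ∩ R))) ∩ P) = {4, 8, 10, 11, 13, 14}
R ∪ (R △ ((R ∪ ((R △ P)^c ∩ (Q ∩ R))) ∩ P)) = {4, 8, 10, 11, 13, 14}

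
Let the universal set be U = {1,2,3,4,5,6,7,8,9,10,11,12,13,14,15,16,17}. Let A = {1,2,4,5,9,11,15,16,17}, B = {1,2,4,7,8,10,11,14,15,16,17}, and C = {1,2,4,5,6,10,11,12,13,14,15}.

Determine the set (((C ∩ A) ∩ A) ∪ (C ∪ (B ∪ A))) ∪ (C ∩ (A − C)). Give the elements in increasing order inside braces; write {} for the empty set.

{1,2,4,5,6,7,8,9,10,11,12,13,14,15,16,17}

C ∩ A = {1,2,4,5,11,15}
(C ∩ A) ∩ A = {1,2,4,5,11,15}
B ∪ A = {1,2,4,5,7,8,9,10,11,14,15,16,17}
C ∪ (B ∪ A) = {1,2,4,5,6,7,8,9,10,11,12,13,14,15,16,17}
((C ∩ A) ∩ A) ∪ (C ∪ (B ∪ A)) = {1,2,4,5,6,7,8,9,10,11,12,13,14,15,16,17}
A − C = {9,16,17}
C ∩ (A − C) = {}
(((C ∩ A) ∩ A) ∪ (C ∪ (B ∪ A))) ∪ (C ∩ (A − C)) = {1,2,4,5,6,7,8,9,10,11,12,13,14,15,16,17}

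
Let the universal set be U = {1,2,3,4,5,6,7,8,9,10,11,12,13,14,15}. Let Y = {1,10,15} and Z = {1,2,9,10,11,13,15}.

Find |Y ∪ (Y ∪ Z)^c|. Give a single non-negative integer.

11

Y ∪ Z = {1,2,9,10,11,13,15}
(Y ∪ Z)^c = {3,4,5,6,7,8,12,14}
Y ∪ (Y ∪ Z)^c = {1,3,4,5,6,7,8,10,12,14,15}
|Y ∪ (Y ∪ Z)^c| = 11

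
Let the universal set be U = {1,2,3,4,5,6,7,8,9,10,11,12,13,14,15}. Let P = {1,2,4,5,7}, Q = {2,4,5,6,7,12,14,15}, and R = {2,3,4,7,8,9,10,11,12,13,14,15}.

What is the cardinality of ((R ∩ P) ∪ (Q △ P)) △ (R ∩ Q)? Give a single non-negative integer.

2

R ∩ P = {2,4,7}
Q △ P = {1,6,12,14,15}
(R ∩ P) ∪ (Q △ P) = {1,2,4,6,7,12,14,15}
R ∩ Q = {2,4,7,12,14,15}
((R ∩ P) ∪ (Q △ P)) △ (R ∩ Q) = {1,6}
|((R ∩ P) ∪ (Q △ P)) △ (R ∩ Q)| = 2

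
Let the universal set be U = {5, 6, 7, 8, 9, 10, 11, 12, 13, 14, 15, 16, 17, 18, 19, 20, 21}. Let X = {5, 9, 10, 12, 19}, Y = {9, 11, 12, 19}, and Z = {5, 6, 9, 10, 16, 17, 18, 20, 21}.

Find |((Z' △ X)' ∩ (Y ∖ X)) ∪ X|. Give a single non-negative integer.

Z' = {7, 8, 11, 12, 13, 14, 15, 19}
Z' △ X = {5, 7, 8, 9, 10, 11, 13, 14, 15}
(Z' △ X)' = {6, 12, 16, 17, 18, 19, 20, 21}
Y ∖ X = {11}
(Z' △ X)' ∩ (Y ∖ X) = {}
((Z' △ X)' ∩ (Y ∖ X)) ∪ X = {5, 9, 10, 12, 19}
|((Z' △ X)' ∩ (Y ∖ X)) ∪ X| = 5

5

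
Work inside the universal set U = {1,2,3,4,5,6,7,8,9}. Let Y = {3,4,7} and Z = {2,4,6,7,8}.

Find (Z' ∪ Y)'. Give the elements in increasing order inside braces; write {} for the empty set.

{2,6,8}

Z' = {1,3,5,9}
Z' ∪ Y = {1,3,4,5,7,9}
(Z' ∪ Y)' = {2,6,8}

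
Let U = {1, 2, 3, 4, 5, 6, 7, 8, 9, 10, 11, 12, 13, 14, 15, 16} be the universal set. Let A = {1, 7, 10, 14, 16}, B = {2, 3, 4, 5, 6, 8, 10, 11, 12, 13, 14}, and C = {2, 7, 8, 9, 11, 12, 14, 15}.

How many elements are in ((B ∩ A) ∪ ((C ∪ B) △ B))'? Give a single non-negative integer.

11

B ∩ A = {10, 14}
C ∪ B = {2, 3, 4, 5, 6, 7, 8, 9, 10, 11, 12, 13, 14, 15}
(C ∪ B) △ B = {7, 9, 15}
(B ∩ A) ∪ ((C ∪ B) △ B) = {7, 9, 10, 14, 15}
((B ∩ A) ∪ ((C ∪ B) △ B))' = {1, 2, 3, 4, 5, 6, 8, 11, 12, 13, 16}
|((B ∩ A) ∪ ((C ∪ B) △ B))'| = 11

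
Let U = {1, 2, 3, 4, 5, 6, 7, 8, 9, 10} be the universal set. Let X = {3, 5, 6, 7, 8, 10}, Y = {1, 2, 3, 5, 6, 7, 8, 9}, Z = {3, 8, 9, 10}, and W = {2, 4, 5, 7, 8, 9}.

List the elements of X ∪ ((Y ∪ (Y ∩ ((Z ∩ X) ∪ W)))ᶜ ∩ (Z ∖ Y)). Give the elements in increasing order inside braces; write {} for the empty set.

{3, 5, 6, 7, 8, 10}

Z ∩ X = {3, 8, 10}
(Z ∩ X) ∪ W = {2, 3, 4, 5, 7, 8, 9, 10}
Y ∩ ((Z ∩ X) ∪ W) = {2, 3, 5, 7, 8, 9}
Y ∪ (Y ∩ ((Z ∩ X) ∪ W)) = {1, 2, 3, 5, 6, 7, 8, 9}
(Y ∪ (Y ∩ ((Z ∩ X) ∪ W)))ᶜ = {4, 10}
Z ∖ Y = {10}
(Y ∪ (Y ∩ ((Z ∩ X) ∪ W)))ᶜ ∩ (Z ∖ Y) = {10}
X ∪ ((Y ∪ (Y ∩ ((Z ∩ X) ∪ W)))ᶜ ∩ (Z ∖ Y)) = {3, 5, 6, 7, 8, 10}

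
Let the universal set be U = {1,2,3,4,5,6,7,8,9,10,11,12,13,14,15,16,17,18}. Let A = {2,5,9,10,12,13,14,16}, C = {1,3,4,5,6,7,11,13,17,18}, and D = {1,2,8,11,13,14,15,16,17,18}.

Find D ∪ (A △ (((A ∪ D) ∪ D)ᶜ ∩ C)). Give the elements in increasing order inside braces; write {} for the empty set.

{1,2,3,4,5,6,7,8,9,10,11,12,13,14,15,16,17,18}

A ∪ D = {1,2,5,8,9,10,11,12,13,14,15,16,17,18}
(A ∪ D) ∪ D = {1,2,5,8,9,10,11,12,13,14,15,16,17,18}
((A ∪ D) ∪ D)ᶜ = {3,4,6,7}
((A ∪ D) ∪ D)ᶜ ∩ C = {3,4,6,7}
A △ (((A ∪ D) ∪ D)ᶜ ∩ C) = {2,3,4,5,6,7,9,10,12,13,14,16}
D ∪ (A △ (((A ∪ D) ∪ D)ᶜ ∩ C)) = {1,2,3,4,5,6,7,8,9,10,11,12,13,14,15,16,17,18}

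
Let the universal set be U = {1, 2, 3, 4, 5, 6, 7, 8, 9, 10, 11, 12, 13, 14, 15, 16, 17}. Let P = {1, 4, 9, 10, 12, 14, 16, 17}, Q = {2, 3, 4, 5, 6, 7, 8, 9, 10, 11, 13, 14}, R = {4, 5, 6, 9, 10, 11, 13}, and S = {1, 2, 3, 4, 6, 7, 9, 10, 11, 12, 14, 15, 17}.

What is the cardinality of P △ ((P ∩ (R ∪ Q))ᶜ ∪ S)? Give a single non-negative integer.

9

R ∪ Q = {2, 3, 4, 5, 6, 7, 8, 9, 10, 11, 13, 14}
P ∩ (R ∪ Q) = {4, 9, 10, 14}
(P ∩ (R ∪ Q))ᶜ = {1, 2, 3, 5, 6, 7, 8, 11, 12, 13, 15, 16, 17}
(P ∩ (R ∪ Q))ᶜ ∪ S = {1, 2, 3, 4, 5, 6, 7, 8, 9, 10, 11, 12, 13, 14, 15, 16, 17}
P △ ((P ∩ (R ∪ Q))ᶜ ∪ S) = {2, 3, 5, 6, 7, 8, 11, 13, 15}
|P △ ((P ∩ (R ∪ Q))ᶜ ∪ S)| = 9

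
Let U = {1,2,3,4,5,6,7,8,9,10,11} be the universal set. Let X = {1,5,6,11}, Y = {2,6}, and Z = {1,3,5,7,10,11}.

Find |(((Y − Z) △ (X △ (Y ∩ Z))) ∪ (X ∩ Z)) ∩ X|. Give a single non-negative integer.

Y − Z = {2,6}
Y ∩ Z = {}
X △ (Y ∩ Z) = {1,5,6,11}
(Y − Z) △ (X △ (Y ∩ Z)) = {1,2,5,11}
X ∩ Z = {1,5,11}
((Y − Z) △ (X △ (Y ∩ Z))) ∪ (X ∩ Z) = {1,2,5,11}
(((Y − Z) △ (X △ (Y ∩ Z))) ∪ (X ∩ Z)) ∩ X = {1,5,11}
|(((Y − Z) △ (X △ (Y ∩ Z))) ∪ (X ∩ Z)) ∩ X| = 3

3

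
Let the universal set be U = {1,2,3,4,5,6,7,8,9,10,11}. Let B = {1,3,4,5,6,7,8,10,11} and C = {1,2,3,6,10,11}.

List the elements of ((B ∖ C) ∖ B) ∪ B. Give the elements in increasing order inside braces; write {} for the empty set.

B ∖ C = {4,5,7,8}
(B ∖ C) ∖ B = {}
((B ∖ C) ∖ B) ∪ B = {1,3,4,5,6,7,8,10,11}

{1,3,4,5,6,7,8,10,11}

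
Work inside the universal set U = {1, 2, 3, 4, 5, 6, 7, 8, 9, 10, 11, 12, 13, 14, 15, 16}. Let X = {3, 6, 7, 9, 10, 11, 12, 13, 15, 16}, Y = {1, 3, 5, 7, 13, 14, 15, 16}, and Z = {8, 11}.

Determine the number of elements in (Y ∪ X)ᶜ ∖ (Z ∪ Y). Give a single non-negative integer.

Y ∪ X = {1, 3, 5, 6, 7, 9, 10, 11, 12, 13, 14, 15, 16}
(Y ∪ X)ᶜ = {2, 4, 8}
Z ∪ Y = {1, 3, 5, 7, 8, 11, 13, 14, 15, 16}
(Y ∪ X)ᶜ ∖ (Z ∪ Y) = {2, 4}
|(Y ∪ X)ᶜ ∖ (Z ∪ Y)| = 2

2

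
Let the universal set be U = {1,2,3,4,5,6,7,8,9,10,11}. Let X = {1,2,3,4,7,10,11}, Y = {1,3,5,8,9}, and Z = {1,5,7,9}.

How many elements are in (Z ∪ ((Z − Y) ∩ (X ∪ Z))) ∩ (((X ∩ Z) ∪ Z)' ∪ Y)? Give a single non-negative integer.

3

Z − Y = {7}
X ∪ Z = {1,2,3,4,5,7,9,10,11}
(Z − Y) ∩ (X ∪ Z) = {7}
Z ∪ ((Z − Y) ∩ (X ∪ Z)) = {1,5,7,9}
X ∩ Z = {1,7}
(X ∩ Z) ∪ Z = {1,5,7,9}
((X ∩ Z) ∪ Z)' = {2,3,4,6,8,10,11}
((X ∩ Z) ∪ Z)' ∪ Y = {1,2,3,4,5,6,8,9,10,11}
(Z ∪ ((Z − Y) ∩ (X ∪ Z))) ∩ (((X ∩ Z) ∪ Z)' ∪ Y) = {1,5,9}
|(Z ∪ ((Z − Y) ∩ (X ∪ Z))) ∩ (((X ∩ Z) ∪ Z)' ∪ Y)| = 3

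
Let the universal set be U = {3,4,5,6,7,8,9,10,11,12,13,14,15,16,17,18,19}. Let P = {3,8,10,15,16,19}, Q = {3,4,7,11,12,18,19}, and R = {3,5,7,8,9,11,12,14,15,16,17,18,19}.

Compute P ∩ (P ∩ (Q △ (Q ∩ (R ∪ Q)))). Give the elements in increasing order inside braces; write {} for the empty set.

R ∪ Q = {3,4,5,7,8,9,11,12,14,15,16,17,18,19}
Q ∩ (R ∪ Q) = {3,4,7,11,12,18,19}
Q △ (Q ∩ (R ∪ Q)) = {}
P ∩ (Q △ (Q ∩ (R ∪ Q))) = {}
P ∩ (P ∩ (Q △ (Q ∩ (R ∪ Q)))) = {}

{}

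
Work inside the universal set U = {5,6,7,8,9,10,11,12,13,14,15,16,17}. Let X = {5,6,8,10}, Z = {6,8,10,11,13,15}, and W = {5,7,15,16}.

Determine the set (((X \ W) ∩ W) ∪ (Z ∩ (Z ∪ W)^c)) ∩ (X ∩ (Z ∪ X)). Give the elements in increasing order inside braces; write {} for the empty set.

{}

X \ W = {6,8,10}
(X \ W) ∩ W = {}
Z ∪ W = {5,6,7,8,10,11,13,15,16}
(Z ∪ W)^c = {9,12,14,17}
Z ∩ (Z ∪ W)^c = {}
((X \ W) ∩ W) ∪ (Z ∩ (Z ∪ W)^c) = {}
Z ∪ X = {5,6,8,10,11,13,15}
X ∩ (Z ∪ X) = {5,6,8,10}
(((X \ W) ∩ W) ∪ (Z ∩ (Z ∪ W)^c)) ∩ (X ∩ (Z ∪ X)) = {}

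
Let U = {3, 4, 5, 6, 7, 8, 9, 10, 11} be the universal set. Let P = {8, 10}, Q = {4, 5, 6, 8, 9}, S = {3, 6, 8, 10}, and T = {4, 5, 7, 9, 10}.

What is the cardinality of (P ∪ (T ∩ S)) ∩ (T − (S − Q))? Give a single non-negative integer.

T ∩ S = {10}
P ∪ (T ∩ S) = {8, 10}
S − Q = {3, 10}
T − (S − Q) = {4, 5, 7, 9}
(P ∪ (T ∩ S)) ∩ (T − (S − Q)) = {}
|(P ∪ (T ∩ S)) ∩ (T − (S − Q))| = 0

0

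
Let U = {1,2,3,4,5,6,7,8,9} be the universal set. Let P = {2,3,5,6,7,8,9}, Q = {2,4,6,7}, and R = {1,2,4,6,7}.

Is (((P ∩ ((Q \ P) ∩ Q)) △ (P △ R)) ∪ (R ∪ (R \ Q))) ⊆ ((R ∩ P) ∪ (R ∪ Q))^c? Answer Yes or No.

No

Q \ P = {4}
(Q \ P) ∩ Q = {4}
P ∩ ((Q \ P) ∩ Q) = {}
P △ R = {1,3,4,5,8,9}
(P ∩ ((Q \ P) ∩ Q)) △ (P △ R) = {1,3,4,5,8,9}
R \ Q = {1}
R ∪ (R \ Q) = {1,2,4,6,7}
((P ∩ ((Q \ P) ∩ Q)) △ (P △ R)) ∪ (R ∪ (R \ Q)) = {1,2,3,4,5,6,7,8,9}
R ∩ P = {2,6,7}
R ∪ Q = {1,2,4,6,7}
(R ∩ P) ∪ (R ∪ Q) = {1,2,4,6,7}
((R ∩ P) ∪ (R ∪ Q))^c = {3,5,8,9}
1 ∈ ((P ∩ ((Q \ P) ∩ Q)) △ (P △ R)) ∪ (R ∪ (R \ Q)) but 1 ∉ ((R ∩ P) ∪ (R ∪ Q))^c, so the inclusion fails.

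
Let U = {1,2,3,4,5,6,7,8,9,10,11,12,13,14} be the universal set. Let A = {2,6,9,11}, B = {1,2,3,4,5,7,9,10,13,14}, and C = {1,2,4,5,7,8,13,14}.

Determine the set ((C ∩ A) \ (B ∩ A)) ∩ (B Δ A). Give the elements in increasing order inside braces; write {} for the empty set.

{}

C ∩ A = {2}
B ∩ A = {2,9}
(C ∩ A) \ (B ∩ A) = {}
B Δ A = {1,3,4,5,6,7,10,11,13,14}
((C ∩ A) \ (B ∩ A)) ∩ (B Δ A) = {}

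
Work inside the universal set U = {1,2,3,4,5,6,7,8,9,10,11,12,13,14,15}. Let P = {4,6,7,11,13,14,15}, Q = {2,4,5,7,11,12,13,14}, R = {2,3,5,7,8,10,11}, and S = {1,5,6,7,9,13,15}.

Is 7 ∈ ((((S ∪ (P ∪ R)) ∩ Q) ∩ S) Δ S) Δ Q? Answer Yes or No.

7 ∈ P and 7 ∈ R, so 7 ∈ P ∪ R
7 ∈ S and 7 ∈ (P ∪ R), so 7 ∈ S ∪ (P ∪ R)
7 ∈ (S ∪ (P ∪ R)) and 7 ∈ Q, so 7 ∈ (S ∪ (P ∪ R)) ∩ Q
7 ∈ ((S ∪ (P ∪ R)) ∩ Q) and 7 ∈ S, so 7 ∈ ((S ∪ (P ∪ R)) ∩ Q) ∩ S
7 ∈ (((S ∪ (P ∪ R)) ∩ Q) ∩ S) and 7 ∈ S, so 7 ∉ (((S ∪ (P ∪ R)) ∩ Q) ∩ S) Δ S
7 ∉ ((((S ∪ (P ∪ R)) ∩ Q) ∩ S) Δ S) and 7 ∈ Q, so 7 ∈ ((((S ∪ (P ∪ R)) ∩ Q) ∩ S) Δ S) Δ Q

Yes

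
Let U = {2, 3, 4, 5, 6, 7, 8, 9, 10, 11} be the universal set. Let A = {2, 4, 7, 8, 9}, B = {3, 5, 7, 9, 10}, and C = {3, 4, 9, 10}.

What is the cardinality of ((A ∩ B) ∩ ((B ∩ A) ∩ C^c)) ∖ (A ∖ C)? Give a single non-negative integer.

A ∩ B = {7, 9}
B ∩ A = {7, 9}
C^c = {2, 5, 6, 7, 8, 11}
(B ∩ A) ∩ C^c = {7}
(A ∩ B) ∩ ((B ∩ A) ∩ C^c) = {7}
A ∖ C = {2, 7, 8}
((A ∩ B) ∩ ((B ∩ A) ∩ C^c)) ∖ (A ∖ C) = {}
|((A ∩ B) ∩ ((B ∩ A) ∩ C^c)) ∖ (A ∖ C)| = 0

0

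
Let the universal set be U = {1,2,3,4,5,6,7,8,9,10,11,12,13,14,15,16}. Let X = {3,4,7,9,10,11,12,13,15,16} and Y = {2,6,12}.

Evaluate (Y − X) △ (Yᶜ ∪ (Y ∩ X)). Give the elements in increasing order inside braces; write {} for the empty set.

Y − X = {2,6}
Yᶜ = {1,3,4,5,7,8,9,10,11,13,14,15,16}
Y ∩ X = {12}
Yᶜ ∪ (Y ∩ X) = {1,3,4,5,7,8,9,10,11,12,13,14,15,16}
(Y − X) △ (Yᶜ ∪ (Y ∩ X)) = {1,2,3,4,5,6,7,8,9,10,11,12,13,14,15,16}

{1,2,3,4,5,6,7,8,9,10,11,12,13,14,15,16}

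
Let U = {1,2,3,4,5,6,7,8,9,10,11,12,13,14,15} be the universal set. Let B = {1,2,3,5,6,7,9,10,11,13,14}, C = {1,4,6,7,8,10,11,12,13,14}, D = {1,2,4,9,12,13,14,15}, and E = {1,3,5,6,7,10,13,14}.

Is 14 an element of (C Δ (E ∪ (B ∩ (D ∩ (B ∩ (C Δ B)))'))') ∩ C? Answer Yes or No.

14 ∈ C and 14 ∈ B, so 14 ∉ C Δ B
14 ∈ B and 14 ∉ (C Δ B), so 14 ∉ B ∩ (C Δ B)
14 ∈ D and 14 ∉ (B ∩ (C Δ B)), so 14 ∉ D ∩ (B ∩ (C Δ B))
14 ∈ (D ∩ (B ∩ (C Δ B)))' since 14 ∉ (D ∩ (B ∩ (C Δ B)))
14 ∈ B and 14 ∈ (D ∩ (B ∩ (C Δ B)))', so 14 ∈ B ∩ (D ∩ (B ∩ (C Δ B)))'
14 ∈ E and 14 ∈ (B ∩ (D ∩ (B ∩ (C Δ B)))'), so 14 ∈ E ∪ (B ∩ (D ∩ (B ∩ (C Δ B)))')
14 ∉ (E ∪ (B ∩ (D ∩ (B ∩ (C Δ B)))'))' since 14 ∈ (E ∪ (B ∩ (D ∩ (B ∩ (C Δ B)))'))
14 ∈ C and 14 ∉ (E ∪ (B ∩ (D ∩ (B ∩ (C Δ B)))'))', so 14 ∈ C Δ (E ∪ (B ∩ (D ∩ (B ∩ (C Δ B)))'))'
14 ∈ (C Δ (E ∪ (B ∩ (D ∩ (B ∩ (C Δ B)))'))') and 14 ∈ C, so 14 ∈ (C Δ (E ∪ (B ∩ (D ∩ (B ∩ (C Δ B)))'))') ∩ C

Yes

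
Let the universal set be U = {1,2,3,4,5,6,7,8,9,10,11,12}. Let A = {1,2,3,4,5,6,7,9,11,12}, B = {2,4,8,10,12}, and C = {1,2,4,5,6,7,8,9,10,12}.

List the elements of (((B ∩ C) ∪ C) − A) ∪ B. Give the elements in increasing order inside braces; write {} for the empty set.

{2,4,8,10,12}

B ∩ C = {2,4,8,10,12}
(B ∩ C) ∪ C = {1,2,4,5,6,7,8,9,10,12}
((B ∩ C) ∪ C) − A = {8,10}
(((B ∩ C) ∪ C) − A) ∪ B = {2,4,8,10,12}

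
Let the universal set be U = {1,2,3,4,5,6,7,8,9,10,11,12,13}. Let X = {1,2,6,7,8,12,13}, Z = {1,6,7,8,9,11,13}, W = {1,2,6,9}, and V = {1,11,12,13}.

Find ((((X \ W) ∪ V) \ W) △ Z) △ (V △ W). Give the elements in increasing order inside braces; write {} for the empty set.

{1,2,11,13}

X \ W = {7,8,12,13}
(X \ W) ∪ V = {1,7,8,11,12,13}
((X \ W) ∪ V) \ W = {7,8,11,12,13}
(((X \ W) ∪ V) \ W) △ Z = {1,6,9,12}
V △ W = {2,6,9,11,12,13}
((((X \ W) ∪ V) \ W) △ Z) △ (V △ W) = {1,2,11,13}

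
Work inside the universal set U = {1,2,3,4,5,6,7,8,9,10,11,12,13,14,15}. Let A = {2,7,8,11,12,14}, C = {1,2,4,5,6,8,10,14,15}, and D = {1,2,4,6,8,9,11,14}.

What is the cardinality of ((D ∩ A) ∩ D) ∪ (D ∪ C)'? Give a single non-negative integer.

8

D ∩ A = {2,8,11,14}
(D ∩ A) ∩ D = {2,8,11,14}
D ∪ C = {1,2,4,5,6,8,9,10,11,14,15}
(D ∪ C)' = {3,7,12,13}
((D ∩ A) ∩ D) ∪ (D ∪ C)' = {2,3,7,8,11,12,13,14}
|((D ∩ A) ∩ D) ∪ (D ∪ C)'| = 8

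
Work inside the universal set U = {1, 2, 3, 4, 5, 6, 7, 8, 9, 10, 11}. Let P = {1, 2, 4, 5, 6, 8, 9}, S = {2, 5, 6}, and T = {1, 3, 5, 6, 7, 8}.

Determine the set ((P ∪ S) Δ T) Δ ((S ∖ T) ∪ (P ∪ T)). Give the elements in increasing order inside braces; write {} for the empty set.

P ∪ S = {1, 2, 4, 5, 6, 8, 9}
(P ∪ S) Δ T = {2, 3, 4, 7, 9}
S ∖ T = {2}
P ∪ T = {1, 2, 3, 4, 5, 6, 7, 8, 9}
(S ∖ T) ∪ (P ∪ T) = {1, 2, 3, 4, 5, 6, 7, 8, 9}
((P ∪ S) Δ T) Δ ((S ∖ T) ∪ (P ∪ T)) = {1, 5, 6, 8}

{1, 5, 6, 8}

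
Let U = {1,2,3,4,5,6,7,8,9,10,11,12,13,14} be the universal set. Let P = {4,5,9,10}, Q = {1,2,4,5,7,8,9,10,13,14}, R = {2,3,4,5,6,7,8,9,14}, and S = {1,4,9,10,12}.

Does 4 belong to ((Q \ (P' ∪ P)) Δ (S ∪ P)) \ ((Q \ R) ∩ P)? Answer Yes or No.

Yes

4 ∈ P, so 4 ∉ P'
4 ∉ P' and 4 ∈ P, so 4 ∈ P' ∪ P
4 ∈ Q and 4 ∈ (P' ∪ P), so 4 ∉ Q \ (P' ∪ P)
4 ∈ S and 4 ∈ P, so 4 ∈ S ∪ P
4 ∉ (Q \ (P' ∪ P)) and 4 ∈ (S ∪ P), so 4 ∈ (Q \ (P' ∪ P)) Δ (S ∪ P)
4 ∈ Q and 4 ∈ R, so 4 ∉ Q \ R
4 ∉ (Q \ R) and 4 ∈ P, so 4 ∉ (Q \ R) ∩ P
4 ∈ ((Q \ (P' ∪ P)) Δ (S ∪ P)) and 4 ∉ ((Q \ R) ∩ P), so 4 ∈ ((Q \ (P' ∪ P)) Δ (S ∪ P)) \ ((Q \ R) ∩ P)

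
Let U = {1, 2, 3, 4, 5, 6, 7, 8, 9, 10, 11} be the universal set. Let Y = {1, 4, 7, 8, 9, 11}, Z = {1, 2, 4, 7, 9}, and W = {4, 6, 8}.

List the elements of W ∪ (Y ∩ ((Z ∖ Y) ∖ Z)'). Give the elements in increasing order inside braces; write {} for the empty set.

Z ∖ Y = {2}
(Z ∖ Y) ∖ Z = {}
((Z ∖ Y) ∖ Z)' = {1, 2, 3, 4, 5, 6, 7, 8, 9, 10, 11}
Y ∩ ((Z ∖ Y) ∖ Z)' = {1, 4, 7, 8, 9, 11}
W ∪ (Y ∩ ((Z ∖ Y) ∖ Z)') = {1, 4, 6, 7, 8, 9, 11}

{1, 4, 6, 7, 8, 9, 11}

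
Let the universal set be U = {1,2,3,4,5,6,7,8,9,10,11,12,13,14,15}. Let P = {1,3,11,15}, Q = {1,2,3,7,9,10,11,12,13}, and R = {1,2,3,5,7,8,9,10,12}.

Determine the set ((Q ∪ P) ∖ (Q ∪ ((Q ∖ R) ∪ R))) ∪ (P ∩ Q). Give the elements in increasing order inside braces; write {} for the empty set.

{1,3,11,15}

Q ∪ P = {1,2,3,7,9,10,11,12,13,15}
Q ∖ R = {11,13}
(Q ∖ R) ∪ R = {1,2,3,5,7,8,9,10,11,12,13}
Q ∪ ((Q ∖ R) ∪ R) = {1,2,3,5,7,8,9,10,11,12,13}
(Q ∪ P) ∖ (Q ∪ ((Q ∖ R) ∪ R)) = {15}
P ∩ Q = {1,3,11}
((Q ∪ P) ∖ (Q ∪ ((Q ∖ R) ∪ R))) ∪ (P ∩ Q) = {1,3,11,15}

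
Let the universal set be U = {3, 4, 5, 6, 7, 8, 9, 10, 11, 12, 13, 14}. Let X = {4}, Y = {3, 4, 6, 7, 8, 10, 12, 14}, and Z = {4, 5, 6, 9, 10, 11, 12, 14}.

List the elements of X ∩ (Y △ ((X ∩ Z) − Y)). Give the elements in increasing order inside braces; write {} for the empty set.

{4}

X ∩ Z = {4}
(X ∩ Z) − Y = {}
Y △ ((X ∩ Z) − Y) = {3, 4, 6, 7, 8, 10, 12, 14}
X ∩ (Y △ ((X ∩ Z) − Y)) = {4}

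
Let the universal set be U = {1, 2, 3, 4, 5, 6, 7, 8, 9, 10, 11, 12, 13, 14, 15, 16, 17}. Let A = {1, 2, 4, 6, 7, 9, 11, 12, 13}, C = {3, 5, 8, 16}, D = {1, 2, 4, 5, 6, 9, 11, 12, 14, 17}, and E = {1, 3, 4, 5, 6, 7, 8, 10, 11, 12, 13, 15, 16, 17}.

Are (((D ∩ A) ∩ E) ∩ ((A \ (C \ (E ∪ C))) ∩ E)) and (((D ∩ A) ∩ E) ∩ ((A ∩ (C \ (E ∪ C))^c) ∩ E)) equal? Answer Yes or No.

D ∩ A = {1, 2, 4, 6, 9, 11, 12}
(D ∩ A) ∩ E = {1, 4, 6, 11, 12}
E ∪ C = {1, 3, 4, 5, 6, 7, 8, 10, 11, 12, 13, 15, 16, 17}
C \ (E ∪ C) = {}
A \ (C \ (E ∪ C)) = {1, 2, 4, 6, 7, 9, 11, 12, 13}
(A \ (C \ (E ∪ C))) ∩ E = {1, 4, 6, 7, 11, 12, 13}
((D ∩ A) ∩ E) ∩ ((A \ (C \ (E ∪ C))) ∩ E) = {1, 4, 6, 11, 12}
(C \ (E ∪ C))^c = {1, 2, 3, 4, 5, 6, 7, 8, 9, 10, 11, 12, 13, 14, 15, 16, 17}
A ∩ (C \ (E ∪ C))^c = {1, 2, 4, 6, 7, 9, 11, 12, 13}
(A ∩ (C \ (E ∪ C))^c) ∩ E = {1, 4, 6, 7, 11, 12, 13}
((D ∩ A) ∩ E) ∩ ((A ∩ (C \ (E ∪ C))^c) ∩ E) = {1, 4, 6, 11, 12}
Both equal {1, 4, 6, 11, 12}, so ((D ∩ A) ∩ E) ∩ ((A \ (C \ (E ∪ C))) ∩ E) = ((D ∩ A) ∩ E) ∩ ((A ∩ (C \ (E ∪ C))^c) ∩ E).

Yes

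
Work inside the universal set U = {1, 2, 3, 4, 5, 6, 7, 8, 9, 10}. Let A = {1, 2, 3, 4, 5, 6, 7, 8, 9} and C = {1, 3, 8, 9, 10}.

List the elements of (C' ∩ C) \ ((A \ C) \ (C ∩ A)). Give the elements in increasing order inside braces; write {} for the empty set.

{}

C' = {2, 4, 5, 6, 7}
C' ∩ C = {}
A \ C = {2, 4, 5, 6, 7}
C ∩ A = {1, 3, 8, 9}
(A \ C) \ (C ∩ A) = {2, 4, 5, 6, 7}
(C' ∩ C) \ ((A \ C) \ (C ∩ A)) = {}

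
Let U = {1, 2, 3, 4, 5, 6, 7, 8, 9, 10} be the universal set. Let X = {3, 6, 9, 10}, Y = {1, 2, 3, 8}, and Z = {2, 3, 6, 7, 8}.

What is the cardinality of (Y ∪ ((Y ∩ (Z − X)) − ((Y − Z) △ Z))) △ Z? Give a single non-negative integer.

3

Z − X = {2, 7, 8}
Y ∩ (Z − X) = {2, 8}
Y − Z = {1}
(Y − Z) △ Z = {1, 2, 3, 6, 7, 8}
(Y ∩ (Z − X)) − ((Y − Z) △ Z) = {}
Y ∪ ((Y ∩ (Z − X)) − ((Y − Z) △ Z)) = {1, 2, 3, 8}
(Y ∪ ((Y ∩ (Z − X)) − ((Y − Z) △ Z))) △ Z = {1, 6, 7}
|(Y ∪ ((Y ∩ (Z − X)) − ((Y − Z) △ Z))) △ Z| = 3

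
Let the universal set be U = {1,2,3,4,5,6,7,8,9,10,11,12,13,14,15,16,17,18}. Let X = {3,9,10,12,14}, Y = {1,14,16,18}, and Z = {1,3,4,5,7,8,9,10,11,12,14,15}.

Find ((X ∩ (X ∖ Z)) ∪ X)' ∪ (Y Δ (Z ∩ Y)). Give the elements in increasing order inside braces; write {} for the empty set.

X ∖ Z = {}
X ∩ (X ∖ Z) = {}
(X ∩ (X ∖ Z)) ∪ X = {3,9,10,12,14}
((X ∩ (X ∖ Z)) ∪ X)' = {1,2,4,5,6,7,8,11,13,15,16,17,18}
Z ∩ Y = {1,14}
Y Δ (Z ∩ Y) = {16,18}
((X ∩ (X ∖ Z)) ∪ X)' ∪ (Y Δ (Z ∩ Y)) = {1,2,4,5,6,7,8,11,13,15,16,17,18}

{1,2,4,5,6,7,8,11,13,15,16,17,18}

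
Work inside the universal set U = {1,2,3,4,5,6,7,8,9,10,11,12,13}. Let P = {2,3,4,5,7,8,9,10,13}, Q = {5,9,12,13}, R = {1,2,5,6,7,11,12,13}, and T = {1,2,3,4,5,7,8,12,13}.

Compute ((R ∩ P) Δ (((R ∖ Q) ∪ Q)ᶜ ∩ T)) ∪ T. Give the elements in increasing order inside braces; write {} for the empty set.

{1,2,3,4,5,7,8,12,13}

R ∩ P = {2,5,7,13}
R ∖ Q = {1,2,6,7,11}
(R ∖ Q) ∪ Q = {1,2,5,6,7,9,11,12,13}
((R ∖ Q) ∪ Q)ᶜ = {3,4,8,10}
((R ∖ Q) ∪ Q)ᶜ ∩ T = {3,4,8}
(R ∩ P) Δ (((R ∖ Q) ∪ Q)ᶜ ∩ T) = {2,3,4,5,7,8,13}
((R ∩ P) Δ (((R ∖ Q) ∪ Q)ᶜ ∩ T)) ∪ T = {1,2,3,4,5,7,8,12,13}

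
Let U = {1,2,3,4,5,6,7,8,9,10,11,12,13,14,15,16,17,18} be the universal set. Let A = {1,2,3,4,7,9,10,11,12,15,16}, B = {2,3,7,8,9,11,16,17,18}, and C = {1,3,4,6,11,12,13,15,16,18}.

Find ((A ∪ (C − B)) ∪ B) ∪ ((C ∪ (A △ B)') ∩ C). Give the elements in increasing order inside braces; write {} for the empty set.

C − B = {1,4,6,12,13,15}
A ∪ (C − B) = {1,2,3,4,6,7,9,10,11,12,13,15,16}
(A ∪ (C − B)) ∪ B = {1,2,3,4,6,7,8,9,10,11,12,13,15,16,17,18}
A △ B = {1,4,8,10,12,15,17,18}
(A △ B)' = {2,3,5,6,7,9,11,13,14,16}
C ∪ (A △ B)' = {1,2,3,4,5,6,7,9,11,12,13,14,15,16,18}
(C ∪ (A △ B)') ∩ C = {1,3,4,6,11,12,13,15,16,18}
((A ∪ (C − B)) ∪ B) ∪ ((C ∪ (A △ B)') ∩ C) = {1,2,3,4,6,7,8,9,10,11,12,13,15,16,17,18}

{1,2,3,4,6,7,8,9,10,11,12,13,15,16,17,18}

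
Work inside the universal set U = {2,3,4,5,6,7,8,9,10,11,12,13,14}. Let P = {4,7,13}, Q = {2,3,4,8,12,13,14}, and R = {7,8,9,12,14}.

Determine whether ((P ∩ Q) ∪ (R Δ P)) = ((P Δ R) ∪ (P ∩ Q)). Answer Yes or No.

P ∩ Q = {4,13}
R Δ P = {4,8,9,12,13,14}
(P ∩ Q) ∪ (R Δ P) = {4,8,9,12,13,14}
P Δ R = {4,8,9,12,13,14}
(P Δ R) ∪ (P ∩ Q) = {4,8,9,12,13,14}
Both equal {4,8,9,12,13,14}, so (P ∩ Q) ∪ (R Δ P) = (P Δ R) ∪ (P ∩ Q).

Yes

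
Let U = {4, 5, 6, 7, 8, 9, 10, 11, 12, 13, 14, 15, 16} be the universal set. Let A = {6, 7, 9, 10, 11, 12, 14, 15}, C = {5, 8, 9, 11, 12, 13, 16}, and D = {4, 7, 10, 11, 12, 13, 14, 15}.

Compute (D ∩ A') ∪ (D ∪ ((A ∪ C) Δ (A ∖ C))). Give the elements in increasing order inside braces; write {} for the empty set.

A' = {4, 5, 8, 13, 16}
D ∩ A' = {4, 13}
A ∪ C = {5, 6, 7, 8, 9, 10, 11, 12, 13, 14, 15, 16}
A ∖ C = {6, 7, 10, 14, 15}
(A ∪ C) Δ (A ∖ C) = {5, 8, 9, 11, 12, 13, 16}
D ∪ ((A ∪ C) Δ (A ∖ C)) = {4, 5, 7, 8, 9, 10, 11, 12, 13, 14, 15, 16}
(D ∩ A') ∪ (D ∪ ((A ∪ C) Δ (A ∖ C))) = {4, 5, 7, 8, 9, 10, 11, 12, 13, 14, 15, 16}

{4, 5, 7, 8, 9, 10, 11, 12, 13, 14, 15, 16}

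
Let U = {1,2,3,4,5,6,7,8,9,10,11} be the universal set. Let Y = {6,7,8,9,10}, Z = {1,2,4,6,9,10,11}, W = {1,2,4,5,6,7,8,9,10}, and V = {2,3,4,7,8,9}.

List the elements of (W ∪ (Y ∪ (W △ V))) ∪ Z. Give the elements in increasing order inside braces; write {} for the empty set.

{1,2,3,4,5,6,7,8,9,10,11}

W △ V = {1,3,5,6,10}
Y ∪ (W △ V) = {1,3,5,6,7,8,9,10}
W ∪ (Y ∪ (W △ V)) = {1,2,3,4,5,6,7,8,9,10}
(W ∪ (Y ∪ (W △ V))) ∪ Z = {1,2,3,4,5,6,7,8,9,10,11}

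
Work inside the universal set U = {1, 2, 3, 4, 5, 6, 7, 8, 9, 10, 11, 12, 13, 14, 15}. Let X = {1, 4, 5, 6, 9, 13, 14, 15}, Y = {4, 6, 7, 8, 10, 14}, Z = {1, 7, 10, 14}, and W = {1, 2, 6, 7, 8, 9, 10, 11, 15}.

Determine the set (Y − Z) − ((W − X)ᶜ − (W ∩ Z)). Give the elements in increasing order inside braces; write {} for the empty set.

{8}

Y − Z = {4, 6, 8}
W − X = {2, 7, 8, 10, 11}
(W − X)ᶜ = {1, 3, 4, 5, 6, 9, 12, 13, 14, 15}
W ∩ Z = {1, 7, 10}
(W − X)ᶜ − (W ∩ Z) = {3, 4, 5, 6, 9, 12, 13, 14, 15}
(Y − Z) − ((W − X)ᶜ − (W ∩ Z)) = {8}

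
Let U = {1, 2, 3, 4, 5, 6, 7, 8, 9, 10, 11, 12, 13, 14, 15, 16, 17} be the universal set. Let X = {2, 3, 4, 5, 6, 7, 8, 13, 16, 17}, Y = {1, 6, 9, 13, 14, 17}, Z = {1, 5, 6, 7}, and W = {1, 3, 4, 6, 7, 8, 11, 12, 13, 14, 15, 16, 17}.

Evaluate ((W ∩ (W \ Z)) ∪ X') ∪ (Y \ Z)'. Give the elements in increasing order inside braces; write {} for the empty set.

W \ Z = {3, 4, 8, 11, 12, 13, 14, 15, 16, 17}
W ∩ (W \ Z) = {3, 4, 8, 11, 12, 13, 14, 15, 16, 17}
X' = {1, 9, 10, 11, 12, 14, 15}
(W ∩ (W \ Z)) ∪ X' = {1, 3, 4, 8, 9, 10, 11, 12, 13, 14, 15, 16, 17}
Y \ Z = {9, 13, 14, 17}
(Y \ Z)' = {1, 2, 3, 4, 5, 6, 7, 8, 10, 11, 12, 15, 16}
((W ∩ (W \ Z)) ∪ X') ∪ (Y \ Z)' = {1, 2, 3, 4, 5, 6, 7, 8, 9, 10, 11, 12, 13, 14, 15, 16, 17}

{1, 2, 3, 4, 5, 6, 7, 8, 9, 10, 11, 12, 13, 14, 15, 16, 17}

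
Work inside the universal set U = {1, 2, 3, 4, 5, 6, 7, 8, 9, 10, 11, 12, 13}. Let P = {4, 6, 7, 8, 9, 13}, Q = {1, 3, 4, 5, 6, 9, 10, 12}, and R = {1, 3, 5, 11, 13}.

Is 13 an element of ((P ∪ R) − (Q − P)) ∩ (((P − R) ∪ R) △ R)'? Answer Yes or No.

13 ∈ P and 13 ∈ R, so 13 ∈ P ∪ R
13 ∉ Q and 13 ∈ P, so 13 ∉ Q − P
13 ∈ (P ∪ R) and 13 ∉ (Q − P), so 13 ∈ (P ∪ R) − (Q − P)
13 ∈ P and 13 ∈ R, so 13 ∉ P − R
13 ∉ (P − R) and 13 ∈ R, so 13 ∈ (P − R) ∪ R
13 ∈ ((P − R) ∪ R) and 13 ∈ R, so 13 ∉ ((P − R) ∪ R) △ R
13 ∈ (((P − R) ∪ R) △ R)' since 13 ∉ (((P − R) ∪ R) △ R)
13 ∈ ((P ∪ R) − (Q − P)) and 13 ∈ (((P − R) ∪ R) △ R)', so 13 ∈ ((P ∪ R) − (Q − P)) ∩ (((P − R) ∪ R) △ R)'

Yes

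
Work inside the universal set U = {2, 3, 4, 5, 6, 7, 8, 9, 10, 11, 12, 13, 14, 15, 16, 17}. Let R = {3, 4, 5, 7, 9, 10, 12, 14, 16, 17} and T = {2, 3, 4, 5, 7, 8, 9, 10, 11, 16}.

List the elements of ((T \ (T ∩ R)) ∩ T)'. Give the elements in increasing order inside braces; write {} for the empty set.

T ∩ R = {3, 4, 5, 7, 9, 10, 16}
T \ (T ∩ R) = {2, 8, 11}
(T \ (T ∩ R)) ∩ T = {2, 8, 11}
((T \ (T ∩ R)) ∩ T)' = {3, 4, 5, 6, 7, 9, 10, 12, 13, 14, 15, 16, 17}

{3, 4, 5, 6, 7, 9, 10, 12, 13, 14, 15, 16, 17}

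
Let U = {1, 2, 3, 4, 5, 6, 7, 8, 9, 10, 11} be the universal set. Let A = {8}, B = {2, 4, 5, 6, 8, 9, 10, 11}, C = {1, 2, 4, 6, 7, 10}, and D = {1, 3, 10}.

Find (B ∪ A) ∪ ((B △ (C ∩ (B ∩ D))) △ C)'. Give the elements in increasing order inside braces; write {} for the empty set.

B ∪ A = {2, 4, 5, 6, 8, 9, 10, 11}
B ∩ D = {10}
C ∩ (B ∩ D) = {10}
B △ (C ∩ (B ∩ D)) = {2, 4, 5, 6, 8, 9, 11}
(B △ (C ∩ (B ∩ D))) △ C = {1, 5, 7, 8, 9, 10, 11}
((B △ (C ∩ (B ∩ D))) △ C)' = {2, 3, 4, 6}
(B ∪ A) ∪ ((B △ (C ∩ (B ∩ D))) △ C)' = {2, 3, 4, 5, 6, 8, 9, 10, 11}

{2, 3, 4, 5, 6, 8, 9, 10, 11}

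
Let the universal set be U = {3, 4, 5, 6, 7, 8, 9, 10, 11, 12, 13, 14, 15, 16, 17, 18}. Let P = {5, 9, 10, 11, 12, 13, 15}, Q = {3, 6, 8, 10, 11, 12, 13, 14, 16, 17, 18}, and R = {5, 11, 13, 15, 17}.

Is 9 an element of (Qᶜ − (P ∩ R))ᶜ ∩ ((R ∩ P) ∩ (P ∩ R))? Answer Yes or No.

No

9 ∉ Q, so 9 ∈ Qᶜ
9 ∈ P and 9 ∉ R, so 9 ∉ P ∩ R
9 ∈ Qᶜ and 9 ∉ (P ∩ R), so 9 ∈ Qᶜ − (P ∩ R)
9 ∉ (Qᶜ − (P ∩ R))ᶜ since 9 ∈ (Qᶜ − (P ∩ R))
9 ∉ R and 9 ∈ P, so 9 ∉ R ∩ P
9 ∈ P and 9 ∉ R, so 9 ∉ P ∩ R
9 ∉ (R ∩ P) and 9 ∉ (P ∩ R), so 9 ∉ (R ∩ P) ∩ (P ∩ R)
9 ∉ (Qᶜ − (P ∩ R))ᶜ and 9 ∉ ((R ∩ P) ∩ (P ∩ R)), so 9 ∉ (Qᶜ − (P ∩ R))ᶜ ∩ ((R ∩ P) ∩ (P ∩ R))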